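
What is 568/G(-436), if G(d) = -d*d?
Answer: -71/23762 ≈ -0.0029880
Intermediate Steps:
G(d) = -d²
568/G(-436) = 568/((-1*(-436)²)) = 568/((-1*190096)) = 568/(-190096) = 568*(-1/190096) = -71/23762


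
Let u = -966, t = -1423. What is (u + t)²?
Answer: 5707321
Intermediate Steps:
(u + t)² = (-966 - 1423)² = (-2389)² = 5707321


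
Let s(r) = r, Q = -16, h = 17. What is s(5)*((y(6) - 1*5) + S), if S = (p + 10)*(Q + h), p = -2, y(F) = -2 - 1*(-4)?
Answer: 25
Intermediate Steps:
y(F) = 2 (y(F) = -2 + 4 = 2)
S = 8 (S = (-2 + 10)*(-16 + 17) = 8*1 = 8)
s(5)*((y(6) - 1*5) + S) = 5*((2 - 1*5) + 8) = 5*((2 - 5) + 8) = 5*(-3 + 8) = 5*5 = 25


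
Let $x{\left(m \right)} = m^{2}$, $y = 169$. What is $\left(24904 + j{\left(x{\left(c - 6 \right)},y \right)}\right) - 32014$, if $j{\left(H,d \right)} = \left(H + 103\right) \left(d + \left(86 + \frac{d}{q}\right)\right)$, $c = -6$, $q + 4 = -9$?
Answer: $52664$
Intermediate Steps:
$q = -13$ ($q = -4 - 9 = -13$)
$j{\left(H,d \right)} = \left(86 + \frac{12 d}{13}\right) \left(103 + H\right)$ ($j{\left(H,d \right)} = \left(H + 103\right) \left(d + \left(86 + \frac{d}{-13}\right)\right) = \left(103 + H\right) \left(d + \left(86 + d \left(- \frac{1}{13}\right)\right)\right) = \left(103 + H\right) \left(d - \left(-86 + \frac{d}{13}\right)\right) = \left(103 + H\right) \left(86 + \frac{12 d}{13}\right) = \left(86 + \frac{12 d}{13}\right) \left(103 + H\right)$)
$\left(24904 + j{\left(x{\left(c - 6 \right)},y \right)}\right) - 32014 = \left(24904 + \left(8858 + 86 \left(-6 - 6\right)^{2} + \frac{1236}{13} \cdot 169 + \frac{12}{13} \left(-6 - 6\right)^{2} \cdot 169\right)\right) - 32014 = \left(24904 + \left(8858 + 86 \left(-6 - 6\right)^{2} + 16068 + \frac{12}{13} \left(-6 - 6\right)^{2} \cdot 169\right)\right) - 32014 = \left(24904 + \left(8858 + 86 \left(-12\right)^{2} + 16068 + \frac{12}{13} \left(-12\right)^{2} \cdot 169\right)\right) - 32014 = \left(24904 + \left(8858 + 86 \cdot 144 + 16068 + \frac{12}{13} \cdot 144 \cdot 169\right)\right) - 32014 = \left(24904 + \left(8858 + 12384 + 16068 + 22464\right)\right) - 32014 = \left(24904 + 59774\right) - 32014 = 84678 - 32014 = 52664$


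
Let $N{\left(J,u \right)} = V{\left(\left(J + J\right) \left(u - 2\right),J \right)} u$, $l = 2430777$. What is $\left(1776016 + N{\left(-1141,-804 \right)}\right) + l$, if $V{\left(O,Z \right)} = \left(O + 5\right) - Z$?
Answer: $-1475505359$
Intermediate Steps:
$V{\left(O,Z \right)} = 5 + O - Z$ ($V{\left(O,Z \right)} = \left(5 + O\right) - Z = 5 + O - Z$)
$N{\left(J,u \right)} = u \left(5 - J + 2 J \left(-2 + u\right)\right)$ ($N{\left(J,u \right)} = \left(5 + \left(J + J\right) \left(u - 2\right) - J\right) u = \left(5 + 2 J \left(-2 + u\right) - J\right) u = \left(5 - J + 2 J \left(-2 + u\right)\right) u = u \left(5 - J + 2 J \left(-2 + u\right)\right)$)
$\left(1776016 + N{\left(-1141,-804 \right)}\right) + l = \left(1776016 - 804 \left(5 - -1141 + 2 \left(-1141\right) \left(-2 - 804\right)\right)\right) + 2430777 = \left(1776016 - 804 \left(5 + 1141 + 2 \left(-1141\right) \left(-806\right)\right)\right) + 2430777 = \left(1776016 - 804 \left(5 + 1141 + 1839292\right)\right) + 2430777 = \left(1776016 - 1479712152\right) + 2430777 = -1477936136 + 2430777 = -1475505359$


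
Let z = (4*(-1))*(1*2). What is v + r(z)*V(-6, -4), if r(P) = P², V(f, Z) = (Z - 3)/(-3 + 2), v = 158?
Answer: 606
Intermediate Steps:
V(f, Z) = 3 - Z (V(f, Z) = (-3 + Z)/(-1) = (-3 + Z)*(-1) = 3 - Z)
z = -8 (z = -4*2 = -8)
v + r(z)*V(-6, -4) = 158 + (-8)²*(3 - 1*(-4)) = 158 + 64*(3 + 4) = 158 + 64*7 = 158 + 448 = 606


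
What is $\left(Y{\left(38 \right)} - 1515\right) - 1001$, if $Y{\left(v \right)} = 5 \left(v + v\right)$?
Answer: $-2136$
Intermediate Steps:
$Y{\left(v \right)} = 10 v$ ($Y{\left(v \right)} = 5 \cdot 2 v = 10 v$)
$\left(Y{\left(38 \right)} - 1515\right) - 1001 = \left(10 \cdot 38 - 1515\right) - 1001 = \left(380 - 1515\right) - 1001 = -1135 - 1001 = -2136$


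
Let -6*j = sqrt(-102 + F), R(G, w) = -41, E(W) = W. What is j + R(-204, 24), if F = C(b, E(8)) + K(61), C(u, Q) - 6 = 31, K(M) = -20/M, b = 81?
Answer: -41 - I*sqrt(243085)/366 ≈ -41.0 - 1.3471*I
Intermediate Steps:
C(u, Q) = 37 (C(u, Q) = 6 + 31 = 37)
F = 2237/61 (F = 37 - 20/61 = 2237/61 ≈ 36.672)
j = -I*sqrt(243085)/366 (j = -sqrt(-102 + 2237/61)/6 = -I*sqrt(243085)/366 ≈ -1.3471*I)
j + R(-204, 24) = -I*sqrt(243085)/366 - 41 = -41 - I*sqrt(243085)/366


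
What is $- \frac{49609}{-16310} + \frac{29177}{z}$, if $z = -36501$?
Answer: $\frac{190700177}{85047330} \approx 2.2423$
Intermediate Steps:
$- \frac{49609}{-16310} + \frac{29177}{z} = - \frac{49609}{-16310} + \frac{29177}{-36501} = \left(-49609\right) \left(- \frac{1}{16310}\right) + 29177 \left(- \frac{1}{36501}\right) = \frac{7087}{2330} - \frac{29177}{36501} = \frac{190700177}{85047330}$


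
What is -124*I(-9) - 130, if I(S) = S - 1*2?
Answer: 1234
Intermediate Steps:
I(S) = -2 + S (I(S) = S - 2 = -2 + S)
-124*I(-9) - 130 = -124*(-2 - 9) - 130 = -124*(-11) - 130 = 1364 - 130 = 1234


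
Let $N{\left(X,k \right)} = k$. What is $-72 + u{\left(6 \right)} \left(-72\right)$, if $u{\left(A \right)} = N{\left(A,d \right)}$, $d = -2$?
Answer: $72$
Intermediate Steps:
$u{\left(A \right)} = -2$
$-72 + u{\left(6 \right)} \left(-72\right) = -72 - -144 = -72 + 144 = 72$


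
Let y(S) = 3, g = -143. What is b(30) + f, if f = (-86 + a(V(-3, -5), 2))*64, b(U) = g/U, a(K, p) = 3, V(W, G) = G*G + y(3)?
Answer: -159503/30 ≈ -5316.8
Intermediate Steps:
V(W, G) = 3 + G² (V(W, G) = G*G + 3 = G² + 3 = 3 + G²)
b(U) = -143/U
f = -5312 (f = (-86 + 3)*64 = -83*64 = -5312)
b(30) + f = -143/30 - 5312 = -159503/30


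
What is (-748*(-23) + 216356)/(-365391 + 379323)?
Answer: 58390/3483 ≈ 16.764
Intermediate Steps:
(-748*(-23) + 216356)/(-365391 + 379323) = (17204 + 216356)/13932 = 233560*(1/13932) = 58390/3483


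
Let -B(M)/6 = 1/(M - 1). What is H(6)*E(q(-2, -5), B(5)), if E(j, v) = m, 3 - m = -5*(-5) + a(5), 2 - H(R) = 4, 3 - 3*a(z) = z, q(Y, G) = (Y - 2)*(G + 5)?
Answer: 128/3 ≈ 42.667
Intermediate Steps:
q(Y, G) = (-2 + Y)*(5 + G)
a(z) = 1 - z/3
H(R) = -2 (H(R) = 2 - 1*4 = 2 - 4 = -2)
B(M) = -6/(-1 + M) (B(M) = -6/(M - 1) = -6/(-1 + M))
m = -64/3 (m = 3 - (-5*(-5) + (1 - 1/3*5)) = 3 - (25 + (1 - 5/3)) = 3 - (25 - 2/3) = 3 - 1*73/3 = 3 - 73/3 = -64/3 ≈ -21.333)
E(j, v) = -64/3
H(6)*E(q(-2, -5), B(5)) = -2*(-64/3) = 128/3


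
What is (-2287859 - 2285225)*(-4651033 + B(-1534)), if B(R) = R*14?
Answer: 21367776147756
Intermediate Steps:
B(R) = 14*R
(-2287859 - 2285225)*(-4651033 + B(-1534)) = (-2287859 - 2285225)*(-4651033 + 14*(-1534)) = -4573084*(-4651033 - 21476) = -4573084*(-4672509) = 21367776147756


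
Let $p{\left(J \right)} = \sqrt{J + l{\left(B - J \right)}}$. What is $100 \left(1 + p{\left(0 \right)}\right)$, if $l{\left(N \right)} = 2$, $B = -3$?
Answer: $100 + 100 \sqrt{2} \approx 241.42$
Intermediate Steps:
$p{\left(J \right)} = \sqrt{2 + J}$ ($p{\left(J \right)} = \sqrt{J + 2} = \sqrt{2 + J}$)
$100 \left(1 + p{\left(0 \right)}\right) = 100 \left(1 + \sqrt{2 + 0}\right) = 100 \left(1 + \sqrt{2}\right) = 100 + 100 \sqrt{2}$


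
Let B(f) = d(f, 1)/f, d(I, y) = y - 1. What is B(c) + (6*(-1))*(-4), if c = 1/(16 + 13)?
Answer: 24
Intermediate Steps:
c = 1/29 ≈ 0.034483
d(I, y) = -1 + y
B(f) = 0 (B(f) = (-1 + 1)/f = 0/f = 0)
B(c) + (6*(-1))*(-4) = 0 + (6*(-1))*(-4) = 0 - 6*(-4) = 0 + 24 = 24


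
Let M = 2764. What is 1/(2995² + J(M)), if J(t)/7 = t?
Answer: 1/8989373 ≈ 1.1124e-7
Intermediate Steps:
J(t) = 7*t
1/(2995² + J(M)) = 1/(2995² + 7*2764) = 1/(8970025 + 19348) = 1/8989373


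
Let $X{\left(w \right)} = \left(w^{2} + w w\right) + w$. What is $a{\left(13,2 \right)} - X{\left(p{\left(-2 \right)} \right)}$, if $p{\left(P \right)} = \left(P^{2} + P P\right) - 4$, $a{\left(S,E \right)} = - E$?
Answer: $-38$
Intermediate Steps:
$p{\left(P \right)} = -4 + 2 P^{2}$ ($p{\left(P \right)} = \left(P^{2} + P^{2}\right) - 4 = 2 P^{2} - 4 = -4 + 2 P^{2}$)
$X{\left(w \right)} = w + 2 w^{2}$ ($X{\left(w \right)} = \left(w^{2} + w^{2}\right) + w = 2 w^{2} + w = w + 2 w^{2}$)
$a{\left(13,2 \right)} - X{\left(p{\left(-2 \right)} \right)} = \left(-1\right) 2 - \left(-4 + 2 \left(-2\right)^{2}\right) \left(1 + 2 \left(-4 + 2 \left(-2\right)^{2}\right)\right) = -2 - \left(-4 + 2 \cdot 4\right) \left(1 + 2 \left(-4 + 2 \cdot 4\right)\right) = -2 - \left(-4 + 8\right) \left(1 + 2 \left(-4 + 8\right)\right) = -2 - 4 \left(1 + 2 \cdot 4\right) = -2 - 4 \left(1 + 8\right) = -2 - 4 \cdot 9 = -2 - 36 = -38$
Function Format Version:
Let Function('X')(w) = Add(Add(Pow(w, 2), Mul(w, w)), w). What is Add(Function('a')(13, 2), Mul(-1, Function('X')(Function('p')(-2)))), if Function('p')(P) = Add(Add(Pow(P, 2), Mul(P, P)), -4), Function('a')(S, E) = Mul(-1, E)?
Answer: -38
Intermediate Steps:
Function('p')(P) = Add(-4, Mul(2, Pow(P, 2))) (Function('p')(P) = Add(Add(Pow(P, 2), Pow(P, 2)), -4) = Add(Mul(2, Pow(P, 2)), -4) = Add(-4, Mul(2, Pow(P, 2))))
Function('X')(w) = Add(w, Mul(2, Pow(w, 2))) (Function('X')(w) = Add(Add(Pow(w, 2), Pow(w, 2)), w) = Add(Mul(2, Pow(w, 2)), w) = Add(w, Mul(2, Pow(w, 2))))
Add(Function('a')(13, 2), Mul(-1, Function('X')(Function('p')(-2)))) = Add(Mul(-1, 2), Mul(-1, Mul(Add(-4, Mul(2, Pow(-2, 2))), Add(1, Mul(2, Add(-4, Mul(2, Pow(-2, 2)))))))) = Add(-2, Mul(-1, Mul(Add(-4, Mul(2, 4)), Add(1, Mul(2, Add(-4, Mul(2, 4))))))) = Add(-2, Mul(-1, Mul(Add(-4, 8), Add(1, Mul(2, Add(-4, 8)))))) = Add(-2, Mul(-1, Mul(4, Add(1, Mul(2, 4))))) = Add(-2, Mul(-1, Mul(4, Add(1, 8)))) = Add(-2, Mul(-1, Mul(4, 9))) = Add(-2, Mul(-1, 36)) = Add(-2, -36) = -38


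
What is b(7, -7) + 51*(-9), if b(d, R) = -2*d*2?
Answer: -487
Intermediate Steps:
b(d, R) = -4*d
b(7, -7) + 51*(-9) = -4*7 + 51*(-9) = -28 - 459 = -487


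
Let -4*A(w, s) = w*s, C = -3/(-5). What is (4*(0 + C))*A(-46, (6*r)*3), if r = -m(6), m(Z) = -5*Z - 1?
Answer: 77004/5 ≈ 15401.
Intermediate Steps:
m(Z) = -1 - 5*Z
C = ⅗ (C = -3*(-⅕) = ⅗ ≈ 0.60000)
r = 31 (r = -(-1 - 5*6) = -(-1 - 30) = -1*(-31) = 31)
A(w, s) = -s*w/4 (A(w, s) = -w*s/4 = -s*w/4)
(4*(0 + C))*A(-46, (6*r)*3) = (4*(0 + ⅗))*(-¼*(6*31)*3*(-46)) = (4*(⅗))*(-¼*186*3*(-46)) = 12*(-¼*558*(-46))/5 = (12/5)*6417 = 77004/5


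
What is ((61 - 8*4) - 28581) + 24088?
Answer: -4464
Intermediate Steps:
((61 - 8*4) - 28581) + 24088 = ((61 - 32) - 28581) + 24088 = (29 - 28581) + 24088 = -28552 + 24088 = -4464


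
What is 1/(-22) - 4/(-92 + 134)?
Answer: -65/462 ≈ -0.14069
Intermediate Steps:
1/(-22) - 4/(-92 + 134) = -1/22 - 4/42 = -1/22 - 4*1/42 = -1/22 - 2/21 = -65/462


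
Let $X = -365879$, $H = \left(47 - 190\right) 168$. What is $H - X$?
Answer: $341855$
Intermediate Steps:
$H = -24024$ ($H = \left(-143\right) 168 = -24024$)
$H - X = -24024 - -365879 = -24024 + 365879 = 341855$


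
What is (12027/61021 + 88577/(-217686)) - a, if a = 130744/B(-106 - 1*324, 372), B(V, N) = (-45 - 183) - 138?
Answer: 96428172361683/270096153922 ≈ 357.01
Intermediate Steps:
B(V, N) = -366 (B(V, N) = -228 - 138 = -366)
a = -65372/183 (a = 130744/(-366) = 130744*(-1/366) = -65372/183 ≈ -357.22)
(12027/61021 + 88577/(-217686)) - a = (12027/61021 + 88577/(-217686)) - 1*(-65372/183) = (12027*(1/61021) + 88577*(-1/217686)) + 65372/183 = (12027/61021 - 88577/217686) + 65372/183 = -2786947595/13283417406 + 65372/183 = 96428172361683/270096153922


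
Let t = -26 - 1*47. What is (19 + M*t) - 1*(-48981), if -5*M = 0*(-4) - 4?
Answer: 244708/5 ≈ 48942.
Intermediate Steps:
M = 4/5 (M = -(0*(-4) - 4)/5 = -(0 - 4)/5 = -1/5*(-4) = 4/5 ≈ 0.80000)
t = -73 (t = -26 - 47 = -73)
(19 + M*t) - 1*(-48981) = (19 + (4/5)*(-73)) - 1*(-48981) = (19 - 292/5) + 48981 = -197/5 + 48981 = 244708/5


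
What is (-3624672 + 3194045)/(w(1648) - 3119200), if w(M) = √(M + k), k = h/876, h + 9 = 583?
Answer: 588326741419200/4261480983597889 + 430627*√316284618/4261480983597889 ≈ 0.13806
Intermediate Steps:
h = 574 (h = -9 + 583 = 574)
k = 287/438 (k = 574/876 = 574*(1/876) = 287/438 ≈ 0.65525)
w(M) = √(287/438 + M) (w(M) = √(M + 287/438) = √(287/438 + M))
(-3624672 + 3194045)/(w(1648) - 3119200) = (-3624672 + 3194045)/(√(125706 + 191844*1648)/438 - 3119200) = -430627/(√(125706 + 316158912)/438 - 3119200) = -430627/(√316284618/438 - 3119200) = -430627/(-3119200 + √316284618/438)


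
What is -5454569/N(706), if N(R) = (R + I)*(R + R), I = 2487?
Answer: -5454569/4508516 ≈ -1.2098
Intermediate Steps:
N(R) = 2*R*(2487 + R) (N(R) = (R + 2487)*(R + R) = (2487 + R)*(2*R) = 2*R*(2487 + R))
-5454569/N(706) = -5454569*1/(1412*(2487 + 706)) = -5454569/(2*706*3193) = -5454569/4508516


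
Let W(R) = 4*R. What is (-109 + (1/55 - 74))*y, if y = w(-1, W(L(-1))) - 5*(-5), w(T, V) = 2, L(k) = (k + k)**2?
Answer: -271728/55 ≈ -4940.5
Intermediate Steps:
L(k) = 4*k**2 (L(k) = (2*k)**2 = 4*k**2)
y = 27 (y = 2 - 5*(-5) = 2 + 25 = 27)
(-109 + (1/55 - 74))*y = (-109 + (1/55 - 74))*27 = (-109 - 4069/55)*27 = -10064/55*27 = -271728/55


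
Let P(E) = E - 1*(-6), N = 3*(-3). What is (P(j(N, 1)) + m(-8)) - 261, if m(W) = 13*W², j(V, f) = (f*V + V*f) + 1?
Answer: 560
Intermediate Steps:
N = -9
j(V, f) = 1 + 2*V*f (j(V, f) = (V*f + V*f) + 1 = 2*V*f + 1 = 1 + 2*V*f)
P(E) = 6 + E (P(E) = E + 6 = 6 + E)
(P(j(N, 1)) + m(-8)) - 261 = ((6 + (1 + 2*(-9)*1)) + 13*(-8)²) - 261 = ((6 + (1 - 18)) + 13*64) - 261 = ((6 - 17) + 832) - 261 = (-11 + 832) - 261 = 821 - 261 = 560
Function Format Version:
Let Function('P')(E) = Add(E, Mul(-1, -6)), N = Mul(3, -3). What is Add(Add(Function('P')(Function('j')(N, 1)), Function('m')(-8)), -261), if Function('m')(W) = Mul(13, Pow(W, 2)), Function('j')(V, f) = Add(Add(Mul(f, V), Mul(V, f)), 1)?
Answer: 560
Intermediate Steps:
N = -9
Function('j')(V, f) = Add(1, Mul(2, V, f)) (Function('j')(V, f) = Add(Add(Mul(V, f), Mul(V, f)), 1) = Add(Mul(2, V, f), 1) = Add(1, Mul(2, V, f)))
Function('P')(E) = Add(6, E) (Function('P')(E) = Add(E, 6) = Add(6, E))
Add(Add(Function('P')(Function('j')(N, 1)), Function('m')(-8)), -261) = Add(Add(Add(6, Add(1, Mul(2, -9, 1))), Mul(13, Pow(-8, 2))), -261) = Add(Add(Add(6, Add(1, -18)), Mul(13, 64)), -261) = Add(Add(Add(6, -17), 832), -261) = Add(Add(-11, 832), -261) = Add(821, -261) = 560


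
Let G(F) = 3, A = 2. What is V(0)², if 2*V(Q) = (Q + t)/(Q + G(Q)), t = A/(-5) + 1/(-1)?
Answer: 49/900 ≈ 0.054444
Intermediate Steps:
t = -7/5 (t = 2/(-5) + 1/(-1) = 2*(-⅕) + 1*(-1) = -⅖ - 1 = -7/5 ≈ -1.4000)
V(Q) = (-7/5 + Q)/(2*(3 + Q)) (V(Q) = ((Q - 7/5)/(Q + 3))/2 = ((-7/5 + Q)/(3 + Q))/2 = (-7/5 + Q)/(2*(3 + Q)))
V(0)² = ((-7 + 5*0)/(10*(3 + 0)))² = ((⅒)*(-7 + 0)/3)² = ((⅒)*(⅓)*(-7))² = (-7/30)² = 49/900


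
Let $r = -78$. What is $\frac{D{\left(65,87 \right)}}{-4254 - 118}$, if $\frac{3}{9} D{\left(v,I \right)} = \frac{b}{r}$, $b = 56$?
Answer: $\frac{7}{14209} \approx 0.00049265$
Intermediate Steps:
$D{\left(v,I \right)} = - \frac{28}{13}$ ($D{\left(v,I \right)} = 3 \frac{56}{-78} = 3 \cdot 56 \left(- \frac{1}{78}\right) = 3 \left(- \frac{28}{39}\right) = - \frac{28}{13}$)
$\frac{D{\left(65,87 \right)}}{-4254 - 118} = - \frac{28}{13 \left(-4254 - 118\right)} = - \frac{28}{13 \left(-4372\right)} = \left(- \frac{28}{13}\right) \left(- \frac{1}{4372}\right) = \frac{7}{14209}$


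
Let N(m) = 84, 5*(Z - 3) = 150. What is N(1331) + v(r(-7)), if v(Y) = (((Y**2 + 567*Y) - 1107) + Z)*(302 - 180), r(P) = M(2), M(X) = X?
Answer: 7892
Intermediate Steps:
Z = 33 (Z = 3 + (1/5)*150 = 3 + 30 = 33)
r(P) = 2
v(Y) = -131028 + 122*Y**2 + 69174*Y (v(Y) = (((Y**2 + 567*Y) - 1107) + 33)*(302 - 180) = ((-1107 + Y**2 + 567*Y) + 33)*122 = (-1074 + Y**2 + 567*Y)*122 = -131028 + 122*Y**2 + 69174*Y)
N(1331) + v(r(-7)) = 84 + (-131028 + 122*2**2 + 69174*2) = 84 + (-131028 + 122*4 + 138348) = 84 + (-131028 + 488 + 138348) = 84 + 7808 = 7892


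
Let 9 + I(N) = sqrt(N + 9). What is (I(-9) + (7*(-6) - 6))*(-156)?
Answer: 8892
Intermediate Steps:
I(N) = -9 + sqrt(9 + N) (I(N) = -9 + sqrt(N + 9) = -9 + sqrt(9 + N))
(I(-9) + (7*(-6) - 6))*(-156) = ((-9 + sqrt(9 - 9)) + (7*(-6) - 6))*(-156) = ((-9 + sqrt(0)) + (-42 - 6))*(-156) = ((-9 + 0) - 48)*(-156) = (-9 - 48)*(-156) = -57*(-156) = 8892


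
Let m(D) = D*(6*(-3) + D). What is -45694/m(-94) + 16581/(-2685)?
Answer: -49542193/4711280 ≈ -10.516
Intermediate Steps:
m(D) = D*(-18 + D)
-45694/m(-94) + 16581/(-2685) = -45694*(-1/(94*(-18 - 94))) + 16581/(-2685) = -45694/((-94*(-112))) + 16581*(-1/2685) = -45694/10528 - 5527/895 = -45694*1/10528 - 5527/895 = -22847/5264 - 5527/895 = -49542193/4711280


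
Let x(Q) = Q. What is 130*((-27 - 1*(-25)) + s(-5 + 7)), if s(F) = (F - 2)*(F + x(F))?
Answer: -260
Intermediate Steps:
s(F) = 2*F*(-2 + F) (s(F) = (F - 2)*(F + F) = (-2 + F)*(2*F) = 2*F*(-2 + F))
130*((-27 - 1*(-25)) + s(-5 + 7)) = 130*((-27 - 1*(-25)) + 2*(-5 + 7)*(-2 + (-5 + 7))) = 130*((-27 + 25) + 2*2*(-2 + 2)) = 130*(-2 + 2*2*0) = 130*(-2 + 0) = 130*(-2) = -260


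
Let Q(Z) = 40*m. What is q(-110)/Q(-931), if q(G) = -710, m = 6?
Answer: -71/24 ≈ -2.9583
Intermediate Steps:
Q(Z) = 240 (Q(Z) = 40*6 = 240)
q(-110)/Q(-931) = -710/240 = -710*1/240 = -71/24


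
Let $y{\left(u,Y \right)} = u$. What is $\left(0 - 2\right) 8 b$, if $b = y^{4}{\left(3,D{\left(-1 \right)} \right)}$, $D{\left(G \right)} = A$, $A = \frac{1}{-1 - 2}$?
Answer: $-1296$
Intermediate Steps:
$A = - \frac{1}{3}$ ($A = \frac{1}{-3} = - \frac{1}{3} \approx -0.33333$)
$D{\left(G \right)} = - \frac{1}{3}$
$b = 81$ ($b = 3^{4} = 81$)
$\left(0 - 2\right) 8 b = \left(0 - 2\right) 8 \cdot 81 = \left(-2\right) 8 \cdot 81 = \left(-16\right) 81 = -1296$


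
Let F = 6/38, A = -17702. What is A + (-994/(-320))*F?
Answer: -53812589/3040 ≈ -17702.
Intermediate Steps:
F = 3/19 (F = 6*(1/38) = 3/19 ≈ 0.15789)
A + (-994/(-320))*F = -17702 - 994/(-320)*(3/19) = -17702 - 994*(-1/320)*(3/19) = -17702 + (497/160)*(3/19) = -17702 + 1491/3040 = -53812589/3040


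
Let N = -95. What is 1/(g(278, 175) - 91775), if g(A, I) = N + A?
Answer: -1/91592 ≈ -1.0918e-5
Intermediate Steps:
g(A, I) = -95 + A
1/(g(278, 175) - 91775) = 1/((-95 + 278) - 91775) = 1/(183 - 91775) = 1/(-91592) = -1/91592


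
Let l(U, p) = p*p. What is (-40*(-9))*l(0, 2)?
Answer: 1440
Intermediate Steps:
l(U, p) = p²
(-40*(-9))*l(0, 2) = -40*(-9)*2² = 360*4 = 1440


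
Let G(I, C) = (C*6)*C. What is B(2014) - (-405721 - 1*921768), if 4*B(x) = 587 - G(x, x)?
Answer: -19026633/4 ≈ -4.7567e+6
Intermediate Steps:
G(I, C) = 6*C**2 (G(I, C) = (6*C)*C = 6*C**2)
B(x) = 587/4 - 3*x**2/2 (B(x) = (587 - 6*x**2)/4 = 587/4 - 3*x**2/2)
B(2014) - (-405721 - 1*921768) = (587/4 - 3/2*2014**2) - (-405721 - 1*921768) = (587/4 - 3/2*4056196) - (-405721 - 921768) = (587/4 - 6084294) - 1*(-1327489) = -24336589/4 + 1327489 = -19026633/4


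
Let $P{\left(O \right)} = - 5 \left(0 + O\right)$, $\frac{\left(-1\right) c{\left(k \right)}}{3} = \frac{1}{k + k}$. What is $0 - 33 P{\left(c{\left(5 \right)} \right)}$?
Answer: $- \frac{99}{2} \approx -49.5$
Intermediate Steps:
$c{\left(k \right)} = - \frac{3}{2 k}$ ($c{\left(k \right)} = - \frac{3}{k + k} = - \frac{3}{2 k}$)
$P{\left(O \right)} = - 5 O$
$0 - 33 P{\left(c{\left(5 \right)} \right)} = 0 - 33 \left(- 5 \left(- \frac{3}{2 \cdot 5}\right)\right) = 0 - 33 \left(- 5 \left(\left(- \frac{3}{2}\right) \frac{1}{5}\right)\right) = 0 - 33 \left(\left(-5\right) \left(- \frac{3}{10}\right)\right) = 0 - \frac{99}{2} = - \frac{99}{2}$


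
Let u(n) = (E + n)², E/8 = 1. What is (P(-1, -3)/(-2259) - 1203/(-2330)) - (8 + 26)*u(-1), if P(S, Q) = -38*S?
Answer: -8766311983/5263470 ≈ -1665.5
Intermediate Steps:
E = 8 (E = 8*1 = 8)
u(n) = (8 + n)²
(P(-1, -3)/(-2259) - 1203/(-2330)) - (8 + 26)*u(-1) = (-38*(-1)/(-2259) - 1203/(-2330)) - (8 + 26)*(8 - 1)² = (38*(-1/2259) - 1203*(-1/2330)) - 34*7² = (-38/2259 + 1203/2330) - 34*49 = 2629037/5263470 - 1*1666 = 2629037/5263470 - 1666 = -8766311983/5263470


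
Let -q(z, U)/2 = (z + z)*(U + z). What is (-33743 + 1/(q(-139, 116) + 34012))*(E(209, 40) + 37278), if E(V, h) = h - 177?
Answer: -26598951708771/21224 ≈ -1.2532e+9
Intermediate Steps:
q(z, U) = -4*z*(U + z) (q(z, U) = -2*(z + z)*(U + z) = -2*2*z*(U + z) = -4*z*(U + z))
E(V, h) = -177 + h
(-33743 + 1/(q(-139, 116) + 34012))*(E(209, 40) + 37278) = (-33743 + 1/(-4*(-139)*(116 - 139) + 34012))*((-177 + 40) + 37278) = (-33743 + 1/(-4*(-139)*(-23) + 34012))*(-137 + 37278) = (-33743 + 1/(-12788 + 34012))*37141 = (-33743 + 1/21224)*37141 = -716161431/21224*37141 = -26598951708771/21224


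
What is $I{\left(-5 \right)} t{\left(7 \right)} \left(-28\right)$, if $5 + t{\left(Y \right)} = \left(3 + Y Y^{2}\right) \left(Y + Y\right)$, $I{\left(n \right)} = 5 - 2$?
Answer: $-406476$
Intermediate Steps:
$I{\left(n \right)} = 3$ ($I{\left(n \right)} = 5 - 2 = 3$)
$t{\left(Y \right)} = -5 + 2 Y \left(3 + Y^{3}\right)$ ($t{\left(Y \right)} = -5 + \left(3 + Y Y^{2}\right) \left(Y + Y\right) = -5 + \left(3 + Y^{3}\right) 2 Y = -5 + 2 Y \left(3 + Y^{3}\right)$)
$I{\left(-5 \right)} t{\left(7 \right)} \left(-28\right) = 3 \left(-5 + 2 \cdot 7^{4} + 6 \cdot 7\right) \left(-28\right) = 3 \left(-5 + 2 \cdot 2401 + 42\right) \left(-28\right) = 3 \left(-5 + 4802 + 42\right) \left(-28\right) = 3 \cdot 4839 \left(-28\right) = 14517 \left(-28\right) = -406476$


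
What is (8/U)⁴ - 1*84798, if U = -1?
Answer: -80702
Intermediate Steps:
(8/U)⁴ - 1*84798 = (8/(-1))⁴ - 1*84798 = (8*(-1))⁴ - 84798 = (-8)⁴ - 84798 = 4096 - 84798 = -80702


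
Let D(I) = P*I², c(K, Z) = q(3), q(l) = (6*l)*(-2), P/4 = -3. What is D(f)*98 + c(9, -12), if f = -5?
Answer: -29436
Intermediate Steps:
P = -12 (P = 4*(-3) = -12)
q(l) = -12*l
c(K, Z) = -36 (c(K, Z) = -12*3 = -36)
D(I) = -12*I²
D(f)*98 + c(9, -12) = -12*(-5)²*98 - 36 = -12*25*98 - 36 = -300*98 - 36 = -29400 - 36 = -29436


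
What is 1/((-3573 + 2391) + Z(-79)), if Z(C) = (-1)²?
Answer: -1/1181 ≈ -0.00084674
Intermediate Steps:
Z(C) = 1
1/((-3573 + 2391) + Z(-79)) = 1/((-3573 + 2391) + 1) = 1/(-1182 + 1) = 1/(-1181) = -1/1181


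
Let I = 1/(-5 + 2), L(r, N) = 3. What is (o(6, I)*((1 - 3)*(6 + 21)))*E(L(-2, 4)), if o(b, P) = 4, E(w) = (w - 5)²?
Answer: -864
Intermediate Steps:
I = -⅓ (I = 1/(-3) = -⅓ ≈ -0.33333)
E(w) = (-5 + w)²
(o(6, I)*((1 - 3)*(6 + 21)))*E(L(-2, 4)) = (4*((1 - 3)*(6 + 21)))*(-5 + 3)² = (4*(-2*27))*(-2)² = (4*(-54))*4 = -216*4 = -864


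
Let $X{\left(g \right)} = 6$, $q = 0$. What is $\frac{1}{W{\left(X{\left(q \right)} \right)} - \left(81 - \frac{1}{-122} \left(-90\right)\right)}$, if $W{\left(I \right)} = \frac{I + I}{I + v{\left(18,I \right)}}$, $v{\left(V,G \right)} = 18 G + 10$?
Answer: $- \frac{1891}{151593} \approx -0.012474$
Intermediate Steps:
$v{\left(V,G \right)} = 10 + 18 G$
$W{\left(I \right)} = \frac{2 I}{10 + 19 I}$ ($W{\left(I \right)} = \frac{I + I}{I + \left(10 + 18 I\right)} = \frac{2 I}{10 + 19 I}$)
$\frac{1}{W{\left(X{\left(q \right)} \right)} - \left(81 - \frac{1}{-122} \left(-90\right)\right)} = \frac{1}{2 \cdot 6 \frac{1}{10 + 19 \cdot 6} - \left(81 - \frac{1}{-122} \left(-90\right)\right)} = \frac{1}{2 \cdot 6 \frac{1}{10 + 114} - \frac{4896}{61}} = \frac{1}{2 \cdot 6 \cdot \frac{1}{124} + \left(-81 + \frac{45}{61}\right)} = \frac{1}{2 \cdot 6 \cdot \frac{1}{124} - \frac{4896}{61}} = \frac{1}{\frac{3}{31} - \frac{4896}{61}} = \frac{1}{- \frac{151593}{1891}} = - \frac{1891}{151593}$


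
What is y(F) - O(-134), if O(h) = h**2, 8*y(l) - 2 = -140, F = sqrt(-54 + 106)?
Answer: -71893/4 ≈ -17973.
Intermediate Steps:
F = 2*sqrt(13) (F = sqrt(52) = 2*sqrt(13) ≈ 7.2111)
y(l) = -69/4 (y(l) = 1/4 + (1/8)*(-140) = 1/4 - 35/2 = -69/4)
y(F) - O(-134) = -69/4 - 1*(-134)**2 = -69/4 - 1*17956 = -69/4 - 17956 = -71893/4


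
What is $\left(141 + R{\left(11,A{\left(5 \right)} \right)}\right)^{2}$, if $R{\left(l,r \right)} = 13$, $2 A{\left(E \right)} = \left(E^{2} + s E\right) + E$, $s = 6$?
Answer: $23716$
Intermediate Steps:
$A{\left(E \right)} = \frac{E^{2}}{2} + \frac{7 E}{2}$ ($A{\left(E \right)} = \frac{\left(E^{2} + 6 E\right) + E}{2} = \frac{E^{2} + 7 E}{2} = \frac{E^{2}}{2} + \frac{7 E}{2}$)
$\left(141 + R{\left(11,A{\left(5 \right)} \right)}\right)^{2} = \left(141 + 13\right)^{2} = 154^{2} = 23716$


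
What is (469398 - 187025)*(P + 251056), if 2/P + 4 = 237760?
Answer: 8427432115776037/118878 ≈ 7.0891e+10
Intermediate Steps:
P = 1/118878 (P = 2/(-4 + 237760) = 2/237756 = 2*(1/237756) = 1/118878 ≈ 8.4120e-6)
(469398 - 187025)*(P + 251056) = (469398 - 187025)*(1/118878 + 251056) = 282373*(29845035169/118878) = 8427432115776037/118878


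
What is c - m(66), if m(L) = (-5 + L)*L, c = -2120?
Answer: -6146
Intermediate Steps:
m(L) = L*(-5 + L)
c - m(66) = -2120 - 66*(-5 + 66) = -2120 - 66*61 = -2120 - 1*4026 = -2120 - 4026 = -6146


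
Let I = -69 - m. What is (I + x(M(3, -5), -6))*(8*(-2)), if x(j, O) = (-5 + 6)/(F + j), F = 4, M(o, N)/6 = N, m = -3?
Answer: 13736/13 ≈ 1056.6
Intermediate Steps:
M(o, N) = 6*N
I = -66 (I = -69 - 1*(-3) = -69 + 3 = -66)
x(j, O) = 1/(4 + j) (x(j, O) = (-5 + 6)/(4 + j) = 1/(4 + j))
(I + x(M(3, -5), -6))*(8*(-2)) = (-66 + 1/(4 + 6*(-5)))*(8*(-2)) = (-66 + 1/(4 - 30))*(-16) = (-66 + 1/(-26))*(-16) = (-66 - 1/26)*(-16) = -1717/26*(-16) = 13736/13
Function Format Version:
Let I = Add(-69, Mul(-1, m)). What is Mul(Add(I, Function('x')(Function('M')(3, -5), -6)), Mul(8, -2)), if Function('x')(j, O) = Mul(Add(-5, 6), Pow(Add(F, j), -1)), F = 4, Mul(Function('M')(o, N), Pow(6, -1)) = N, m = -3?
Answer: Rational(13736, 13) ≈ 1056.6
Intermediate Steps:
Function('M')(o, N) = Mul(6, N)
I = -66 (I = Add(-69, Mul(-1, -3)) = Add(-69, 3) = -66)
Function('x')(j, O) = Pow(Add(4, j), -1) (Function('x')(j, O) = Mul(Add(-5, 6), Pow(Add(4, j), -1)) = Mul(1, Pow(Add(4, j), -1)) = Pow(Add(4, j), -1))
Mul(Add(I, Function('x')(Function('M')(3, -5), -6)), Mul(8, -2)) = Mul(Add(-66, Pow(Add(4, Mul(6, -5)), -1)), Mul(8, -2)) = Mul(Add(-66, Pow(Add(4, -30), -1)), -16) = Mul(Add(-66, Pow(-26, -1)), -16) = Mul(Add(-66, Rational(-1, 26)), -16) = Mul(Rational(-1717, 26), -16) = Rational(13736, 13)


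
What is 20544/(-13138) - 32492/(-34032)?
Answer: -34034189/55889052 ≈ -0.60896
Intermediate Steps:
20544/(-13138) - 32492/(-34032) = 20544*(-1/13138) - 32492*(-1/34032) = -10272/6569 + 8123/8508 = -34034189/55889052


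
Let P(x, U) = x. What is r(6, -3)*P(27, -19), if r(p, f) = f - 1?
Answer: -108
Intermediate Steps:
r(p, f) = -1 + f
r(6, -3)*P(27, -19) = (-1 - 3)*27 = -4*27 = -108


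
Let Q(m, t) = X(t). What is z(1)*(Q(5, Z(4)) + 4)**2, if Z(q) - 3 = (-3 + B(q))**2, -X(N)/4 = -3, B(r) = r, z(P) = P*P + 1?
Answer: 512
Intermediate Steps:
z(P) = 1 + P**2 (z(P) = P**2 + 1 = 1 + P**2)
X(N) = 12 (X(N) = -4*(-3) = 12)
Z(q) = 3 + (-3 + q)**2
Q(m, t) = 12
z(1)*(Q(5, Z(4)) + 4)**2 = (1 + 1**2)*(12 + 4)**2 = (1 + 1)*16**2 = 2*256 = 512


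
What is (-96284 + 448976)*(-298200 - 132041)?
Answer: -151742558772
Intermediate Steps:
(-96284 + 448976)*(-298200 - 132041) = 352692*(-430241) = -151742558772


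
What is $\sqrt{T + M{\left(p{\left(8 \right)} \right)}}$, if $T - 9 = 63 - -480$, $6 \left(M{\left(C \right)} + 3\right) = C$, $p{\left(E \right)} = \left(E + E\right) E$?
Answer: $\frac{\sqrt{5133}}{3} \approx 23.882$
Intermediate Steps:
$p{\left(E \right)} = 2 E^{2}$ ($p{\left(E \right)} = 2 E E = 2 E^{2}$)
$M{\left(C \right)} = -3 + \frac{C}{6}$
$T = 552$ ($T = 9 + \left(63 - -480\right) = 9 + \left(63 + 480\right) = 9 + 543 = 552$)
$\sqrt{T + M{\left(p{\left(8 \right)} \right)}} = \sqrt{552 - \left(3 - \frac{2 \cdot 8^{2}}{6}\right)} = \sqrt{552 - \left(3 - \frac{2 \cdot 64}{6}\right)} = \sqrt{552 + \left(-3 + \frac{1}{6} \cdot 128\right)} = \sqrt{552 + \left(-3 + \frac{64}{3}\right)} = \sqrt{552 + \frac{55}{3}} = \sqrt{\frac{1711}{3}} = \frac{\sqrt{5133}}{3}$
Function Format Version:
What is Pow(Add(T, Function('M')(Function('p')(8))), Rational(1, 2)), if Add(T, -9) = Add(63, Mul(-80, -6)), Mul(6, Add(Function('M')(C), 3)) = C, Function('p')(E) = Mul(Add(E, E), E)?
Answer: Mul(Rational(1, 3), Pow(5133, Rational(1, 2))) ≈ 23.882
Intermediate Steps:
Function('p')(E) = Mul(2, Pow(E, 2)) (Function('p')(E) = Mul(Mul(2, E), E) = Mul(2, Pow(E, 2)))
Function('M')(C) = Add(-3, Mul(Rational(1, 6), C))
T = 552 (T = Add(9, Add(63, Mul(-80, -6))) = Add(9, Add(63, 480)) = Add(9, 543) = 552)
Pow(Add(T, Function('M')(Function('p')(8))), Rational(1, 2)) = Pow(Add(552, Add(-3, Mul(Rational(1, 6), Mul(2, Pow(8, 2))))), Rational(1, 2)) = Pow(Add(552, Add(-3, Mul(Rational(1, 6), Mul(2, 64)))), Rational(1, 2)) = Pow(Add(552, Add(-3, Mul(Rational(1, 6), 128))), Rational(1, 2)) = Pow(Add(552, Add(-3, Rational(64, 3))), Rational(1, 2)) = Pow(Add(552, Rational(55, 3)), Rational(1, 2)) = Pow(Rational(1711, 3), Rational(1, 2)) = Mul(Rational(1, 3), Pow(5133, Rational(1, 2)))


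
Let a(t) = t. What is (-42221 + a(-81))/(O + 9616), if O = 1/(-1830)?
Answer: -77412660/17597279 ≈ -4.3991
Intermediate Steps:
O = -1/1830 ≈ -0.00054645
(-42221 + a(-81))/(O + 9616) = (-42221 - 81)/(-1/1830 + 9616) = -42302/17597279/1830 = -42302*1830/17597279 = -77412660/17597279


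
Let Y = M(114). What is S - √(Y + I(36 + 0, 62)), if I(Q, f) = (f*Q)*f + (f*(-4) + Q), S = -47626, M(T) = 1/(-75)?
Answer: -47626 - √31088697/15 ≈ -47998.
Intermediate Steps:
M(T) = -1/75
Y = -1/75 ≈ -0.013333
I(Q, f) = Q - 4*f + Q*f² (I(Q, f) = (Q*f)*f + (-4*f + Q) = Q*f² + (Q - 4*f) = Q - 4*f + Q*f²)
S - √(Y + I(36 + 0, 62)) = -47626 - √(-1/75 + ((36 + 0) - 4*62 + (36 + 0)*62²)) = -47626 - √(-1/75 + (36 - 248 + 36*3844)) = -47626 - √(-1/75 + (36 - 248 + 138384)) = -47626 - √(-1/75 + 138172) = -47626 - √(10362899/75) = -47626 - √31088697/15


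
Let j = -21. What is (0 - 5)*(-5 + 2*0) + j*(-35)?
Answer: 760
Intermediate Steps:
(0 - 5)*(-5 + 2*0) + j*(-35) = (0 - 5)*(-5 + 2*0) - 21*(-35) = -5*(-5 + 0) + 735 = -5*(-5) + 735 = 25 + 735 = 760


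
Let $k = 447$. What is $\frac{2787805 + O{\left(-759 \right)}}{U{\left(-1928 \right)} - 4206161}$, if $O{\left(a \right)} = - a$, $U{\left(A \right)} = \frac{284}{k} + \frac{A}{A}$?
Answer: $- \frac{311622027}{470038309} \approx -0.66297$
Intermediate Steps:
$U{\left(A \right)} = \frac{731}{447}$ ($U{\left(A \right)} = \frac{284}{447} + \frac{A}{A} = 284 \cdot \frac{1}{447} + 1 = \frac{284}{447} + 1 = \frac{731}{447}$)
$\frac{2787805 + O{\left(-759 \right)}}{U{\left(-1928 \right)} - 4206161} = \frac{2787805 - -759}{\frac{731}{447} - 4206161} = \frac{2787805 + 759}{- \frac{1880153236}{447}} = 2788564 \left(- \frac{447}{1880153236}\right) = - \frac{311622027}{470038309}$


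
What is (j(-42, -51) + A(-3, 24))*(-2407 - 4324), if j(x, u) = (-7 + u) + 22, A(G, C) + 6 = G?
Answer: 302895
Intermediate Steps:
A(G, C) = -6 + G
j(x, u) = 15 + u
(j(-42, -51) + A(-3, 24))*(-2407 - 4324) = ((15 - 51) + (-6 - 3))*(-2407 - 4324) = (-36 - 9)*(-6731) = -45*(-6731) = 302895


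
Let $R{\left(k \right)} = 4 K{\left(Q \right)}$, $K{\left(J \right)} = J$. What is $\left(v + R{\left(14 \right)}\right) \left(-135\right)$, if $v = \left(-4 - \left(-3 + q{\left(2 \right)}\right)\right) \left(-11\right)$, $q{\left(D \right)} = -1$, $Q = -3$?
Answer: $1620$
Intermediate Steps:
$R{\left(k \right)} = -12$ ($R{\left(k \right)} = 4 \left(-3\right) = -12$)
$v = 0$ ($v = \left(-4 + \left(3 - -1\right)\right) \left(-11\right) = \left(-4 + \left(3 + 1\right)\right) \left(-11\right) = \left(-4 + 4\right) \left(-11\right) = 0 \left(-11\right) = 0$)
$\left(v + R{\left(14 \right)}\right) \left(-135\right) = \left(0 - 12\right) \left(-135\right) = \left(-12\right) \left(-135\right) = 1620$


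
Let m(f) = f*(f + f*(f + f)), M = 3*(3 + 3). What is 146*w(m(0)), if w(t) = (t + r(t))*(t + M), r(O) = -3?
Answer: -7884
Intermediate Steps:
M = 18 (M = 3*6 = 18)
m(f) = f*(f + 2*f²) (m(f) = f*(f + f*(2*f)) = f*(f + 2*f²))
w(t) = (-3 + t)*(18 + t) (w(t) = (t - 3)*(t + 18) = (-3 + t)*(18 + t))
146*w(m(0)) = 146*(-54 + (0²*(1 + 2*0))² + 15*(0²*(1 + 2*0))) = 146*(-54 + (0*(1 + 0))² + 15*(0*(1 + 0))) = 146*(-54 + (0*1)² + 15*(0*1)) = 146*(-54 + 0² + 15*0) = 146*(-54 + 0 + 0) = 146*(-54) = -7884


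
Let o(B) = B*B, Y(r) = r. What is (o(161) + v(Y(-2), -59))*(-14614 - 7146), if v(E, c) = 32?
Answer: -564737280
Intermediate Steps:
o(B) = B²
(o(161) + v(Y(-2), -59))*(-14614 - 7146) = (161² + 32)*(-14614 - 7146) = (25921 + 32)*(-21760) = 25953*(-21760) = -564737280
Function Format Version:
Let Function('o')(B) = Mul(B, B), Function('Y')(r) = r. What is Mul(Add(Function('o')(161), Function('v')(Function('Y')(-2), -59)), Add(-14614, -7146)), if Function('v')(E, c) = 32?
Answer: -564737280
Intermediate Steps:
Function('o')(B) = Pow(B, 2)
Mul(Add(Function('o')(161), Function('v')(Function('Y')(-2), -59)), Add(-14614, -7146)) = Mul(Add(Pow(161, 2), 32), Add(-14614, -7146)) = Mul(Add(25921, 32), -21760) = Mul(25953, -21760) = -564737280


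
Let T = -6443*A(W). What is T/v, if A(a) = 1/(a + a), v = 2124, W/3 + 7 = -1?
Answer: 6443/101952 ≈ 0.063196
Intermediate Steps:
W = -24 (W = -21 + 3*(-1) = -21 - 3 = -24)
A(a) = 1/(2*a)
T = 6443/48 (T = -6443/(2*(-24)) = -6443*(-1)/(2*24) = -6443*(-1/48) = 6443/48 ≈ 134.23)
T/v = (6443/48)/2124 = (6443/48)*(1/2124) = 6443/101952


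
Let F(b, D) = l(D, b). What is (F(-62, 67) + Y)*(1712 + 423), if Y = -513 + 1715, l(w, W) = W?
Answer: 2433900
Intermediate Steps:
F(b, D) = b
Y = 1202
(F(-62, 67) + Y)*(1712 + 423) = (-62 + 1202)*(1712 + 423) = 1140*2135 = 2433900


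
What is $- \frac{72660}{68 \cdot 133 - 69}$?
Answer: $- \frac{14532}{1795} \approx -8.0958$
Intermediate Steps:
$- \frac{72660}{68 \cdot 133 - 69} = - \frac{72660}{9044 - 69} = - \frac{72660}{8975} = \left(-72660\right) \frac{1}{8975} = - \frac{14532}{1795}$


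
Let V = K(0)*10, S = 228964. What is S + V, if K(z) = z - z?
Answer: 228964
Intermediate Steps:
K(z) = 0
V = 0 (V = 0*10 = 0)
S + V = 228964 + 0 = 228964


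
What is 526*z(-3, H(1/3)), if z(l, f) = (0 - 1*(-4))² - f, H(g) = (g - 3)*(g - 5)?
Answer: 16832/9 ≈ 1870.2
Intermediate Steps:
H(g) = (-5 + g)*(-3 + g) (H(g) = (-3 + g)*(-5 + g) = (-5 + g)*(-3 + g))
z(l, f) = 16 - f (z(l, f) = (0 + 4)² - f = 4² - f = 16 - f)
526*z(-3, H(1/3)) = 526*(16 - (15 + (1/3)² - 8/3)) = 526*(16 - (15 + (⅓)² - 8*⅓)) = 526*(16 - (15 + ⅑ - 8/3)) = 526*(16 - 1*112/9) = 526*(16 - 112/9) = 526*(32/9) = 16832/9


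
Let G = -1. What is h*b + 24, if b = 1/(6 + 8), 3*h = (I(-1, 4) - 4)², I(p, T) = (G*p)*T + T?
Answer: 512/21 ≈ 24.381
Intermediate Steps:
I(p, T) = T - T*p (I(p, T) = (-p)*T + T = -T*p + T = T - T*p)
h = 16/3 (h = (4*(1 - 1*(-1)) - 4)²/3 = (4*(1 + 1) - 4)²/3 = (4*2 - 4)²/3 = (8 - 4)²/3 = (⅓)*4² = (⅓)*16 = 16/3 ≈ 5.3333)
b = 1/14 ≈ 0.071429
h*b + 24 = (16/3)*(1/14) + 24 = 8/21 + 24 = 512/21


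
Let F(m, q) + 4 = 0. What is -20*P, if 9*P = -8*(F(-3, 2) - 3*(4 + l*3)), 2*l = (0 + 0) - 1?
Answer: -1840/9 ≈ -204.44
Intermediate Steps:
l = -½ (l = ((0 + 0) - 1)/2 = (0 - 1)/2 = (½)*(-1) = -½ ≈ -0.50000)
F(m, q) = -4 (F(m, q) = -4 + 0 = -4)
P = 92/9 (P = (-8*(-4 - 3*(4 - ½*3)))/9 = (-8*(-4 - 3*(4 - 3/2)))/9 = (-8*(-4 - 3*5/2))/9 = (-8*(-4 - 15/2))/9 = (-8*(-23/2))/9 = (⅑)*92 = 92/9 ≈ 10.222)
-20*P = -20*92/9 = -1840/9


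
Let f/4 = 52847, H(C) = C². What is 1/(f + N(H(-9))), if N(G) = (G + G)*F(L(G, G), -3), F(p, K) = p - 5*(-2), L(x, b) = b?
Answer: 1/226130 ≈ 4.4222e-6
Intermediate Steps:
F(p, K) = 10 + p (F(p, K) = p + 10 = 10 + p)
N(G) = 2*G*(10 + G) (N(G) = (G + G)*(10 + G) = (2*G)*(10 + G) = 2*G*(10 + G))
f = 211388 (f = 4*52847 = 211388)
1/(f + N(H(-9))) = 1/(211388 + 2*(-9)²*(10 + (-9)²)) = 1/(211388 + 2*81*(10 + 81)) = 1/(211388 + 2*81*91) = 1/(211388 + 14742) = 1/226130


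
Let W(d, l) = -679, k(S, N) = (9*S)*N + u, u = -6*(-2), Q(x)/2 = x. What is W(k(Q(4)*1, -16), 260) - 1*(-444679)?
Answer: 444000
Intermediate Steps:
Q(x) = 2*x
u = 12
k(S, N) = 12 + 9*N*S (k(S, N) = (9*S)*N + 12 = 9*N*S + 12 = 12 + 9*N*S)
W(k(Q(4)*1, -16), 260) - 1*(-444679) = -679 - 1*(-444679) = -679 + 444679 = 444000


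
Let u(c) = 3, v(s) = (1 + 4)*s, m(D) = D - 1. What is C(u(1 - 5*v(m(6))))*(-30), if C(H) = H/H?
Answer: -30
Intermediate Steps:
m(D) = -1 + D
v(s) = 5*s
C(H) = 1
C(u(1 - 5*v(m(6))))*(-30) = 1*(-30) = -30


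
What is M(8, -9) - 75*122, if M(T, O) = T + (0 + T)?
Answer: -9134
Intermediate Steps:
M(T, O) = 2*T (M(T, O) = T + T = 2*T)
M(8, -9) - 75*122 = 2*8 - 75*122 = 16 - 9150 = -9134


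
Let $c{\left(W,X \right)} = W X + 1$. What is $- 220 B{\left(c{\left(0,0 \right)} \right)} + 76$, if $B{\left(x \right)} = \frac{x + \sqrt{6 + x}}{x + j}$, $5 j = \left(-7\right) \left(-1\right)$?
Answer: $- \frac{47}{3} - \frac{275 \sqrt{7}}{3} \approx -258.19$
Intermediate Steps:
$c{\left(W,X \right)} = 1 + W X$
$j = \frac{7}{5}$ ($j = \frac{\left(-7\right) \left(-1\right)}{5} = \frac{1}{5} \cdot 7 = \frac{7}{5} \approx 1.4$)
$B{\left(x \right)} = \frac{x + \sqrt{6 + x}}{\frac{7}{5} + x}$ ($B{\left(x \right)} = \frac{x + \sqrt{6 + x}}{x + \frac{7}{5}} = \frac{x + \sqrt{6 + x}}{\frac{7}{5} + x}$)
$- 220 B{\left(c{\left(0,0 \right)} \right)} + 76 = - 220 \frac{5 \left(\left(1 + 0 \cdot 0\right) + \sqrt{6 + \left(1 + 0 \cdot 0\right)}\right)}{7 + 5 \left(1 + 0 \cdot 0\right)} + 76 = - 220 \frac{5 \left(\left(1 + 0\right) + \sqrt{6 + \left(1 + 0\right)}\right)}{7 + 5 \left(1 + 0\right)} + 76 = - 220 \frac{5 \left(1 + \sqrt{6 + 1}\right)}{7 + 5 \cdot 1} + 76 = - 220 \frac{5 \left(1 + \sqrt{7}\right)}{7 + 5} + 76 = - 220 \frac{5 \left(1 + \sqrt{7}\right)}{12} + 76 = - 220 \cdot 5 \cdot \frac{1}{12} \left(1 + \sqrt{7}\right) + 76 = - 220 \left(\frac{5}{12} + \frac{5 \sqrt{7}}{12}\right) + 76 = \left(- \frac{275}{3} - \frac{275 \sqrt{7}}{3}\right) + 76 = - \frac{47}{3} - \frac{275 \sqrt{7}}{3}$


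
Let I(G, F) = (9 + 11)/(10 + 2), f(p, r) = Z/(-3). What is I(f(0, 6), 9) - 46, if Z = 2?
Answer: -133/3 ≈ -44.333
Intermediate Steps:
f(p, r) = -⅔ (f(p, r) = 2/(-3) = 2*(-⅓) = -⅔)
I(G, F) = 5/3 (I(G, F) = 20/12 = 20*(1/12) = 5/3)
I(f(0, 6), 9) - 46 = 5/3 - 46 = -133/3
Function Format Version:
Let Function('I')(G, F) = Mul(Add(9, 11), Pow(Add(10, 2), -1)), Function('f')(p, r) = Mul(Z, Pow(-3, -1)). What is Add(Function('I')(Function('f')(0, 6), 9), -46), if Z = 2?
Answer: Rational(-133, 3) ≈ -44.333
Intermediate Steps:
Function('f')(p, r) = Rational(-2, 3) (Function('f')(p, r) = Mul(2, Pow(-3, -1)) = Mul(2, Rational(-1, 3)) = Rational(-2, 3))
Function('I')(G, F) = Rational(5, 3) (Function('I')(G, F) = Mul(20, Pow(12, -1)) = Mul(20, Rational(1, 12)) = Rational(5, 3))
Add(Function('I')(Function('f')(0, 6), 9), -46) = Add(Rational(5, 3), -46) = Rational(-133, 3)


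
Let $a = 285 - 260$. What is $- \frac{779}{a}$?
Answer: $- \frac{779}{25} \approx -31.16$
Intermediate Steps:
$a = 25$ ($a = 285 - 260 = 25$)
$- \frac{779}{a} = - \frac{779}{25}$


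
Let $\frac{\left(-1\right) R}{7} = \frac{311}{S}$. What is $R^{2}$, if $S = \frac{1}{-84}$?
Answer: $33440705424$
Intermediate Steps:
$S = - \frac{1}{84} \approx -0.011905$
$R = 182868$ ($R = - 7 \frac{311}{- \frac{1}{84}} = - 7 \cdot 311 \left(-84\right) = \left(-7\right) \left(-26124\right) = 182868$)
$R^{2} = 182868^{2} = 33440705424$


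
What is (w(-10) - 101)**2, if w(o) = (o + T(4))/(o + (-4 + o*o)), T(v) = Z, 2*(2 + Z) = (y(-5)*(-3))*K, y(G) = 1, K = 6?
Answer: 75811849/7396 ≈ 10250.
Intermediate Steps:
Z = -11 (Z = -2 + ((1*(-3))*6)/2 = -2 + (-3*6)/2 = -2 + (1/2)*(-18) = -2 - 9 = -11)
T(v) = -11
w(o) = (-11 + o)/(-4 + o + o**2) (w(o) = (o - 11)/(o + (-4 + o*o)) = (-11 + o)/(o + (-4 + o**2)) = (-11 + o)/(-4 + o + o**2))
(w(-10) - 101)**2 = ((-11 - 10)/(-4 - 10 + (-10)**2) - 101)**2 = (-21/(-4 - 10 + 100) - 101)**2 = (-21/86 - 101)**2 = (-8707/86)**2 = 75811849/7396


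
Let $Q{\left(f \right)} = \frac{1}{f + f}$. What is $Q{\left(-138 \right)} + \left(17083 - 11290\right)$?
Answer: $\frac{1598867}{276} \approx 5793.0$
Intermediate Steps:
$Q{\left(f \right)} = \frac{1}{2 f}$
$Q{\left(-138 \right)} + \left(17083 - 11290\right) = \frac{1}{2 \left(-138\right)} + \left(17083 - 11290\right) = \frac{1}{2} \left(- \frac{1}{138}\right) + \left(17083 - 11290\right) = - \frac{1}{276} + 5793 = \frac{1598867}{276}$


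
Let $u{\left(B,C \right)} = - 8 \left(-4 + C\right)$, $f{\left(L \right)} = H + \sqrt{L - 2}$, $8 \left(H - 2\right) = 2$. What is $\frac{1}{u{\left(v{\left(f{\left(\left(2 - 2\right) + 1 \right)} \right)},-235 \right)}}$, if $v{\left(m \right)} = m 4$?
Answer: $\frac{1}{1912} \approx 0.00052301$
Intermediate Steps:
$H = \frac{9}{4}$ ($H = 2 + \frac{1}{8} \cdot 2 = 2 + \frac{1}{4} = \frac{9}{4} \approx 2.25$)
$f{\left(L \right)} = \frac{9}{4} + \sqrt{-2 + L}$ ($f{\left(L \right)} = \frac{9}{4} + \sqrt{L - 2} = \frac{9}{4} + \sqrt{-2 + L}$)
$v{\left(m \right)} = 4 m$
$u{\left(B,C \right)} = 32 - 8 C$
$\frac{1}{u{\left(v{\left(f{\left(\left(2 - 2\right) + 1 \right)} \right)},-235 \right)}} = \frac{1}{32 - -1880} = \frac{1}{32 + 1880} = \frac{1}{1912}$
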